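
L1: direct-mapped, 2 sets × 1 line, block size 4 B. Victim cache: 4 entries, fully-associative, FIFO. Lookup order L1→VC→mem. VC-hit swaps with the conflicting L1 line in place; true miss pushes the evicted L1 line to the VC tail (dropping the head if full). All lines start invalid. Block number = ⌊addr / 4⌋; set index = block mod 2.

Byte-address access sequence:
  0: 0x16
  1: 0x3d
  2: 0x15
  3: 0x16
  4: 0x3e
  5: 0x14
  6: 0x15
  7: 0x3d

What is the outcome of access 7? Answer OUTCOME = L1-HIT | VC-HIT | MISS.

OUTCOME = VC-HIT

0: 0x16 (blk 5, set 1) → MISS  vc=[]
1: 0x3d (blk 15, set 1) → MISS  vc=[5]
2: 0x15 (blk 5, set 1) → VC-HIT  vc=[15]
3: 0x16 (blk 5, set 1) → L1-HIT  vc=[15]
4: 0x3e (blk 15, set 1) → VC-HIT  vc=[5]
5: 0x14 (blk 5, set 1) → VC-HIT  vc=[15]
6: 0x15 (blk 5, set 1) → L1-HIT  vc=[15]
7: 0x3d (blk 15, set 1) → VC-HIT  vc=[5]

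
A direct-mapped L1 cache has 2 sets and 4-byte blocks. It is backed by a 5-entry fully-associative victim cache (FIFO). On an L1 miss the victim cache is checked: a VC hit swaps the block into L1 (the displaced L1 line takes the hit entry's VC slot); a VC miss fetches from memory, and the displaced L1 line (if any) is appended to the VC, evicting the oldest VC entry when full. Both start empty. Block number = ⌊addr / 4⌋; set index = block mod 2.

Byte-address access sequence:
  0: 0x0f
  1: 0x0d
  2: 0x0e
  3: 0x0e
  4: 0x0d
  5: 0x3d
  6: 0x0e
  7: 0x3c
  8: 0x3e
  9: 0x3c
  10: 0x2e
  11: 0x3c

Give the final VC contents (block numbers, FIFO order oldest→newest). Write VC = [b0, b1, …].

VC = [3, 11]

  [0] addr=0xf blk=3 s=1: MISS | VC []
  [1] addr=0xd blk=3 s=1: L1-HIT | VC []
  [2] addr=0xe blk=3 s=1: L1-HIT | VC []
  [3] addr=0xe blk=3 s=1: L1-HIT | VC []
  [4] addr=0xd blk=3 s=1: L1-HIT | VC []
  [5] addr=0x3d blk=15 s=1: MISS | VC [3]
  [6] addr=0xe blk=3 s=1: VC-HIT | VC [15]
  [7] addr=0x3c blk=15 s=1: VC-HIT | VC [3]
  [8] addr=0x3e blk=15 s=1: L1-HIT | VC [3]
  [9] addr=0x3c blk=15 s=1: L1-HIT | VC [3]
  [10] addr=0x2e blk=11 s=1: MISS | VC [3, 15]
  [11] addr=0x3c blk=15 s=1: VC-HIT | VC [3, 11]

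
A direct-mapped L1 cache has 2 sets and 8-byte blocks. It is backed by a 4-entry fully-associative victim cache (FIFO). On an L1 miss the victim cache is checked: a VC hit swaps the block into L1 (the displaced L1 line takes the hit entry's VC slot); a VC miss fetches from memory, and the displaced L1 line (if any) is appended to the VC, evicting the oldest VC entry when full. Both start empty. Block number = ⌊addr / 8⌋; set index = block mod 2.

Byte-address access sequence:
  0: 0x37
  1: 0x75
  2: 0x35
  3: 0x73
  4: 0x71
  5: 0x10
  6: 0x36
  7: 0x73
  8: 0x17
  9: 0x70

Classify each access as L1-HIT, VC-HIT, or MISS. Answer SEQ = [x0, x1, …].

SEQ = [MISS, MISS, VC-HIT, VC-HIT, L1-HIT, MISS, VC-HIT, VC-HIT, VC-HIT, VC-HIT]

#0 0x37→b6/s0 MISS; vc=[]
#1 0x75→b14/s0 MISS; vc=[6]
#2 0x35→b6/s0 VC-HIT; vc=[14]
#3 0x73→b14/s0 VC-HIT; vc=[6]
#4 0x71→b14/s0 L1-HIT; vc=[6]
#5 0x10→b2/s0 MISS; vc=[6,14]
#6 0x36→b6/s0 VC-HIT; vc=[2,14]
#7 0x73→b14/s0 VC-HIT; vc=[2,6]
#8 0x17→b2/s0 VC-HIT; vc=[14,6]
#9 0x70→b14/s0 VC-HIT; vc=[2,6]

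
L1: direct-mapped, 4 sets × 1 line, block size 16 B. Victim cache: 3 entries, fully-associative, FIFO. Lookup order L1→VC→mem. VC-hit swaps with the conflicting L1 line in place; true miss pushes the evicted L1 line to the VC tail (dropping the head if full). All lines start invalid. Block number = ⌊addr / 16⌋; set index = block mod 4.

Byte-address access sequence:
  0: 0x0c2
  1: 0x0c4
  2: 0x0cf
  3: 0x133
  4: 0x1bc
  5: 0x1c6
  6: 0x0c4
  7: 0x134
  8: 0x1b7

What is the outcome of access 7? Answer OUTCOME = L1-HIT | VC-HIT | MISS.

OUTCOME = VC-HIT

  [0] addr=0xc2 blk=12 s=0: MISS | VC []
  [1] addr=0xc4 blk=12 s=0: L1-HIT | VC []
  [2] addr=0xcf blk=12 s=0: L1-HIT | VC []
  [3] addr=0x133 blk=19 s=3: MISS | VC []
  [4] addr=0x1bc blk=27 s=3: MISS | VC [19]
  [5] addr=0x1c6 blk=28 s=0: MISS | VC [19, 12]
  [6] addr=0xc4 blk=12 s=0: VC-HIT | VC [19, 28]
  [7] addr=0x134 blk=19 s=3: VC-HIT | VC [27, 28]
  [8] addr=0x1b7 blk=27 s=3: VC-HIT | VC [19, 28]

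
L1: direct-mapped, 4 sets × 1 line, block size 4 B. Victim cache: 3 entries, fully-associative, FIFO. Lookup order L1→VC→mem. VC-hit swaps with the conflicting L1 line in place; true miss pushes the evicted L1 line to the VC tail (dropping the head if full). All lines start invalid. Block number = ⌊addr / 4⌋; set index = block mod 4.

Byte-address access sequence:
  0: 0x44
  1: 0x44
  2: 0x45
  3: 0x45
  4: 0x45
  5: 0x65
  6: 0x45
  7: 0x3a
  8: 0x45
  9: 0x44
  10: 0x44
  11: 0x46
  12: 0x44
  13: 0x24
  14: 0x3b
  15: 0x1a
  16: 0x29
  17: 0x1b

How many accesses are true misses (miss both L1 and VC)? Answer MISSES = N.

#0 0x44→b17/s1 MISS; vc=[]
#1 0x44→b17/s1 L1-HIT; vc=[]
#2 0x45→b17/s1 L1-HIT; vc=[]
#3 0x45→b17/s1 L1-HIT; vc=[]
#4 0x45→b17/s1 L1-HIT; vc=[]
#5 0x65→b25/s1 MISS; vc=[17]
#6 0x45→b17/s1 VC-HIT; vc=[25]
#7 0x3a→b14/s2 MISS; vc=[25]
#8 0x45→b17/s1 L1-HIT; vc=[25]
#9 0x44→b17/s1 L1-HIT; vc=[25]
#10 0x44→b17/s1 L1-HIT; vc=[25]
#11 0x46→b17/s1 L1-HIT; vc=[25]
#12 0x44→b17/s1 L1-HIT; vc=[25]
#13 0x24→b9/s1 MISS; vc=[25,17]
#14 0x3b→b14/s2 L1-HIT; vc=[25,17]
#15 0x1a→b6/s2 MISS; vc=[25,17,14]
#16 0x29→b10/s2 MISS; vc=[17,14,6]
#17 0x1b→b6/s2 VC-HIT; vc=[17,14,10]

MISSES = 6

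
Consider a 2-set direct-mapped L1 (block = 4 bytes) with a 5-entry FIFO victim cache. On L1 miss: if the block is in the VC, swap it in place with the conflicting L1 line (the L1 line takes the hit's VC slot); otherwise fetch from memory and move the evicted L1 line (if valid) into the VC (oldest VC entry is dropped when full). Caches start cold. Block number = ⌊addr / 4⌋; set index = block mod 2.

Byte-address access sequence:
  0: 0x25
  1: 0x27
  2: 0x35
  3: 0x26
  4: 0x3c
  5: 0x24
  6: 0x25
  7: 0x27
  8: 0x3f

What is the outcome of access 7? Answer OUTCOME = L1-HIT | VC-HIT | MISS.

OUTCOME = L1-HIT

0: 0x25 (blk 9, set 1) → MISS  vc=[]
1: 0x27 (blk 9, set 1) → L1-HIT  vc=[]
2: 0x35 (blk 13, set 1) → MISS  vc=[9]
3: 0x26 (blk 9, set 1) → VC-HIT  vc=[13]
4: 0x3c (blk 15, set 1) → MISS  vc=[13, 9]
5: 0x24 (blk 9, set 1) → VC-HIT  vc=[13, 15]
6: 0x25 (blk 9, set 1) → L1-HIT  vc=[13, 15]
7: 0x27 (blk 9, set 1) → L1-HIT  vc=[13, 15]
8: 0x3f (blk 15, set 1) → VC-HIT  vc=[13, 9]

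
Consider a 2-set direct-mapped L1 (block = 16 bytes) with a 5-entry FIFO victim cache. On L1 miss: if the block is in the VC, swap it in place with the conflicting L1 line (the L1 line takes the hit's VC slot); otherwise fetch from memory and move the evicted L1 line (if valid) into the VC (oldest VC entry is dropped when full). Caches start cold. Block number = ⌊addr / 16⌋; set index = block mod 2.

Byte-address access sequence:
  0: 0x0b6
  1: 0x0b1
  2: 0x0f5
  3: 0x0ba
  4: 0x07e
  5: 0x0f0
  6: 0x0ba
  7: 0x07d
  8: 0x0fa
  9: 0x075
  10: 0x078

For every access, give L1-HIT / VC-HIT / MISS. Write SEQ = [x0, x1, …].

0: 0xb6 (blk 11, set 1) → MISS  vc=[]
1: 0xb1 (blk 11, set 1) → L1-HIT  vc=[]
2: 0xf5 (blk 15, set 1) → MISS  vc=[11]
3: 0xba (blk 11, set 1) → VC-HIT  vc=[15]
4: 0x7e (blk 7, set 1) → MISS  vc=[15, 11]
5: 0xf0 (blk 15, set 1) → VC-HIT  vc=[7, 11]
6: 0xba (blk 11, set 1) → VC-HIT  vc=[7, 15]
7: 0x7d (blk 7, set 1) → VC-HIT  vc=[11, 15]
8: 0xfa (blk 15, set 1) → VC-HIT  vc=[11, 7]
9: 0x75 (blk 7, set 1) → VC-HIT  vc=[11, 15]
10: 0x78 (blk 7, set 1) → L1-HIT  vc=[11, 15]

SEQ = [MISS, L1-HIT, MISS, VC-HIT, MISS, VC-HIT, VC-HIT, VC-HIT, VC-HIT, VC-HIT, L1-HIT]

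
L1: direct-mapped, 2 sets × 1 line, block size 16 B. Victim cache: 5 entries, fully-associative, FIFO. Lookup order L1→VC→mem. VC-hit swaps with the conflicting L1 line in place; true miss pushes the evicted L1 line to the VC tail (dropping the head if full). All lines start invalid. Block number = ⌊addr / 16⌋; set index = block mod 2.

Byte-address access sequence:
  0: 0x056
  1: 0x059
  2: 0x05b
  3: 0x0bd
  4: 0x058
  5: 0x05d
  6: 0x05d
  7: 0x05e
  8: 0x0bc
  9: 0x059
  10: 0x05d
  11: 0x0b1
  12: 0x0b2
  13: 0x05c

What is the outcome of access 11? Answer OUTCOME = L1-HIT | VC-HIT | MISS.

0: 0x56 (blk 5, set 1) → MISS  vc=[]
1: 0x59 (blk 5, set 1) → L1-HIT  vc=[]
2: 0x5b (blk 5, set 1) → L1-HIT  vc=[]
3: 0xbd (blk 11, set 1) → MISS  vc=[5]
4: 0x58 (blk 5, set 1) → VC-HIT  vc=[11]
5: 0x5d (blk 5, set 1) → L1-HIT  vc=[11]
6: 0x5d (blk 5, set 1) → L1-HIT  vc=[11]
7: 0x5e (blk 5, set 1) → L1-HIT  vc=[11]
8: 0xbc (blk 11, set 1) → VC-HIT  vc=[5]
9: 0x59 (blk 5, set 1) → VC-HIT  vc=[11]
10: 0x5d (blk 5, set 1) → L1-HIT  vc=[11]
11: 0xb1 (blk 11, set 1) → VC-HIT  vc=[5]
12: 0xb2 (blk 11, set 1) → L1-HIT  vc=[5]
13: 0x5c (blk 5, set 1) → VC-HIT  vc=[11]

OUTCOME = VC-HIT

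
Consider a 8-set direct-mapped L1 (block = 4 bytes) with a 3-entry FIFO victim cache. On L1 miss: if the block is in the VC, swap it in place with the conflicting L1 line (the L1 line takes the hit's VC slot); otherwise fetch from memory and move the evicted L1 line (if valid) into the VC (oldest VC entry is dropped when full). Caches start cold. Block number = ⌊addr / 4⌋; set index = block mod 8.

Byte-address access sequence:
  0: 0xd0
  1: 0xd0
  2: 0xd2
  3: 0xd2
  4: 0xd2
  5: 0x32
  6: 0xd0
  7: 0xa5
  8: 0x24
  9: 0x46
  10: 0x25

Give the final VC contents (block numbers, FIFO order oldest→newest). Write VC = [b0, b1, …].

VC = [12, 41, 17]

0: 0xd0 (blk 52, set 4) → MISS  vc=[]
1: 0xd0 (blk 52, set 4) → L1-HIT  vc=[]
2: 0xd2 (blk 52, set 4) → L1-HIT  vc=[]
3: 0xd2 (blk 52, set 4) → L1-HIT  vc=[]
4: 0xd2 (blk 52, set 4) → L1-HIT  vc=[]
5: 0x32 (blk 12, set 4) → MISS  vc=[52]
6: 0xd0 (blk 52, set 4) → VC-HIT  vc=[12]
7: 0xa5 (blk 41, set 1) → MISS  vc=[12]
8: 0x24 (blk 9, set 1) → MISS  vc=[12, 41]
9: 0x46 (blk 17, set 1) → MISS  vc=[12, 41, 9]
10: 0x25 (blk 9, set 1) → VC-HIT  vc=[12, 41, 17]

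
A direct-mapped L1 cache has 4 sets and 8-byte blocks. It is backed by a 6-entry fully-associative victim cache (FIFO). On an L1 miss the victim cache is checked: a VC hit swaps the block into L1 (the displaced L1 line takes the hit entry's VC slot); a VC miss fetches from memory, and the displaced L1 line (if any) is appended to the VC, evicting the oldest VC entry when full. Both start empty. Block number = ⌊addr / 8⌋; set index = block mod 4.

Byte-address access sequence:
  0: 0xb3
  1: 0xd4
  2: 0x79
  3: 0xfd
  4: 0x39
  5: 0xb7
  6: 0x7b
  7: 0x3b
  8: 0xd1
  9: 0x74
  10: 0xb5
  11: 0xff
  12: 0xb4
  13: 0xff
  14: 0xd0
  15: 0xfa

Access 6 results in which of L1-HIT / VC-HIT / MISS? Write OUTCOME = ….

OUTCOME = VC-HIT

  [0] addr=0xb3 blk=22 s=2: MISS | VC []
  [1] addr=0xd4 blk=26 s=2: MISS | VC [22]
  [2] addr=0x79 blk=15 s=3: MISS | VC [22]
  [3] addr=0xfd blk=31 s=3: MISS | VC [22, 15]
  [4] addr=0x39 blk=7 s=3: MISS | VC [22, 15, 31]
  [5] addr=0xb7 blk=22 s=2: VC-HIT | VC [26, 15, 31]
  [6] addr=0x7b blk=15 s=3: VC-HIT | VC [26, 7, 31]
  [7] addr=0x3b blk=7 s=3: VC-HIT | VC [26, 15, 31]
  [8] addr=0xd1 blk=26 s=2: VC-HIT | VC [22, 15, 31]
  [9] addr=0x74 blk=14 s=2: MISS | VC [22, 15, 31, 26]
  [10] addr=0xb5 blk=22 s=2: VC-HIT | VC [14, 15, 31, 26]
  [11] addr=0xff blk=31 s=3: VC-HIT | VC [14, 15, 7, 26]
  [12] addr=0xb4 blk=22 s=2: L1-HIT | VC [14, 15, 7, 26]
  [13] addr=0xff blk=31 s=3: L1-HIT | VC [14, 15, 7, 26]
  [14] addr=0xd0 blk=26 s=2: VC-HIT | VC [14, 15, 7, 22]
  [15] addr=0xfa blk=31 s=3: L1-HIT | VC [14, 15, 7, 22]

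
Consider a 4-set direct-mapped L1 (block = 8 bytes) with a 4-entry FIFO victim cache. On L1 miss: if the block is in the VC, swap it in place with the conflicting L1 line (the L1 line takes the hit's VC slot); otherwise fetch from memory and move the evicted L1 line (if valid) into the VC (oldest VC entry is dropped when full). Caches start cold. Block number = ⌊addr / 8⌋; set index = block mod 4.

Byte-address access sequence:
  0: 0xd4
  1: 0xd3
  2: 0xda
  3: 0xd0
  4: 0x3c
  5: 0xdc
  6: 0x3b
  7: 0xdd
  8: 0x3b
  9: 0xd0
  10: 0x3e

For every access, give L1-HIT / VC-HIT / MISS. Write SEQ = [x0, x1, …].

#0 0xd4→b26/s2 MISS; vc=[]
#1 0xd3→b26/s2 L1-HIT; vc=[]
#2 0xda→b27/s3 MISS; vc=[]
#3 0xd0→b26/s2 L1-HIT; vc=[]
#4 0x3c→b7/s3 MISS; vc=[27]
#5 0xdc→b27/s3 VC-HIT; vc=[7]
#6 0x3b→b7/s3 VC-HIT; vc=[27]
#7 0xdd→b27/s3 VC-HIT; vc=[7]
#8 0x3b→b7/s3 VC-HIT; vc=[27]
#9 0xd0→b26/s2 L1-HIT; vc=[27]
#10 0x3e→b7/s3 L1-HIT; vc=[27]

SEQ = [MISS, L1-HIT, MISS, L1-HIT, MISS, VC-HIT, VC-HIT, VC-HIT, VC-HIT, L1-HIT, L1-HIT]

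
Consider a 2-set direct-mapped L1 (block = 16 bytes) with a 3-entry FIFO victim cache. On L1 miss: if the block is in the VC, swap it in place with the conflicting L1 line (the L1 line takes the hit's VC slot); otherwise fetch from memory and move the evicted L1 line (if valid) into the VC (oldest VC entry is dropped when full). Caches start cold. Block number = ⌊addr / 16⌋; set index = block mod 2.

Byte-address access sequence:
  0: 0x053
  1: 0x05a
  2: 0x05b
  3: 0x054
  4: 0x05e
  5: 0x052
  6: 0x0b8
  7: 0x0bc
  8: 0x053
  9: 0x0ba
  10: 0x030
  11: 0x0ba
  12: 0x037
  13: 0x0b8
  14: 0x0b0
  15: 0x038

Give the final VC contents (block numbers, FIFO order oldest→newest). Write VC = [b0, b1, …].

VC = [5, 11]

0: 0x53 (blk 5, set 1) → MISS  vc=[]
1: 0x5a (blk 5, set 1) → L1-HIT  vc=[]
2: 0x5b (blk 5, set 1) → L1-HIT  vc=[]
3: 0x54 (blk 5, set 1) → L1-HIT  vc=[]
4: 0x5e (blk 5, set 1) → L1-HIT  vc=[]
5: 0x52 (blk 5, set 1) → L1-HIT  vc=[]
6: 0xb8 (blk 11, set 1) → MISS  vc=[5]
7: 0xbc (blk 11, set 1) → L1-HIT  vc=[5]
8: 0x53 (blk 5, set 1) → VC-HIT  vc=[11]
9: 0xba (blk 11, set 1) → VC-HIT  vc=[5]
10: 0x30 (blk 3, set 1) → MISS  vc=[5, 11]
11: 0xba (blk 11, set 1) → VC-HIT  vc=[5, 3]
12: 0x37 (blk 3, set 1) → VC-HIT  vc=[5, 11]
13: 0xb8 (blk 11, set 1) → VC-HIT  vc=[5, 3]
14: 0xb0 (blk 11, set 1) → L1-HIT  vc=[5, 3]
15: 0x38 (blk 3, set 1) → VC-HIT  vc=[5, 11]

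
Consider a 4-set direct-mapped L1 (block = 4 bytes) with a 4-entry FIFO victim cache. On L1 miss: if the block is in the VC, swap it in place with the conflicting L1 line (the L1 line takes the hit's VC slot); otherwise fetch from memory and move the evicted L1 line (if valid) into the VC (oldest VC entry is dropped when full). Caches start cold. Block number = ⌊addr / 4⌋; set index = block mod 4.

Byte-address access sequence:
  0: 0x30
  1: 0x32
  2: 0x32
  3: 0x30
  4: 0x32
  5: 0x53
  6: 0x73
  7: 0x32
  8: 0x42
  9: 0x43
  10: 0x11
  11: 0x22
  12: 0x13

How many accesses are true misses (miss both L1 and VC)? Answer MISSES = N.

#0 0x30→b12/s0 MISS; vc=[]
#1 0x32→b12/s0 L1-HIT; vc=[]
#2 0x32→b12/s0 L1-HIT; vc=[]
#3 0x30→b12/s0 L1-HIT; vc=[]
#4 0x32→b12/s0 L1-HIT; vc=[]
#5 0x53→b20/s0 MISS; vc=[12]
#6 0x73→b28/s0 MISS; vc=[12,20]
#7 0x32→b12/s0 VC-HIT; vc=[28,20]
#8 0x42→b16/s0 MISS; vc=[28,20,12]
#9 0x43→b16/s0 L1-HIT; vc=[28,20,12]
#10 0x11→b4/s0 MISS; vc=[28,20,12,16]
#11 0x22→b8/s0 MISS; vc=[20,12,16,4]
#12 0x13→b4/s0 VC-HIT; vc=[20,12,16,8]

MISSES = 6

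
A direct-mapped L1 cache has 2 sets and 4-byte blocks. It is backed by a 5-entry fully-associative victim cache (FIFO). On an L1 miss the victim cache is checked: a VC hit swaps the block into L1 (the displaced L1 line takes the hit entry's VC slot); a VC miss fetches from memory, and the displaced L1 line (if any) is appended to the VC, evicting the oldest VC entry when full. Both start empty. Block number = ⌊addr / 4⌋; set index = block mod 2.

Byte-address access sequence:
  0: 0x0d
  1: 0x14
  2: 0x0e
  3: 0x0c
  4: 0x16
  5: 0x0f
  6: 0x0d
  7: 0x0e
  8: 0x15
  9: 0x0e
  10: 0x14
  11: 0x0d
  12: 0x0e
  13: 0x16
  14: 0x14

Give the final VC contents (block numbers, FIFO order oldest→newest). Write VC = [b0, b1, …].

VC = [3]

  [0] addr=0xd blk=3 s=1: MISS | VC []
  [1] addr=0x14 blk=5 s=1: MISS | VC [3]
  [2] addr=0xe blk=3 s=1: VC-HIT | VC [5]
  [3] addr=0xc blk=3 s=1: L1-HIT | VC [5]
  [4] addr=0x16 blk=5 s=1: VC-HIT | VC [3]
  [5] addr=0xf blk=3 s=1: VC-HIT | VC [5]
  [6] addr=0xd blk=3 s=1: L1-HIT | VC [5]
  [7] addr=0xe blk=3 s=1: L1-HIT | VC [5]
  [8] addr=0x15 blk=5 s=1: VC-HIT | VC [3]
  [9] addr=0xe blk=3 s=1: VC-HIT | VC [5]
  [10] addr=0x14 blk=5 s=1: VC-HIT | VC [3]
  [11] addr=0xd blk=3 s=1: VC-HIT | VC [5]
  [12] addr=0xe blk=3 s=1: L1-HIT | VC [5]
  [13] addr=0x16 blk=5 s=1: VC-HIT | VC [3]
  [14] addr=0x14 blk=5 s=1: L1-HIT | VC [3]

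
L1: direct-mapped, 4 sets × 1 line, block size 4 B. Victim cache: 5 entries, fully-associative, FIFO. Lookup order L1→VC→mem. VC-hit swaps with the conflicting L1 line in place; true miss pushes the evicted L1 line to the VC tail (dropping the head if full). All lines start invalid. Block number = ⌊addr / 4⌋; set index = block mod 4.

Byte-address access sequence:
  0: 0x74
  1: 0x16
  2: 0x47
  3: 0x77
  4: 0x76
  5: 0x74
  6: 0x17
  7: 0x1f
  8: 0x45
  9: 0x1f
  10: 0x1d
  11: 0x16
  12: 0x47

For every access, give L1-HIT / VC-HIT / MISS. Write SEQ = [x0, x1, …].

SEQ = [MISS, MISS, MISS, VC-HIT, L1-HIT, L1-HIT, VC-HIT, MISS, VC-HIT, L1-HIT, L1-HIT, VC-HIT, VC-HIT]

  [0] addr=0x74 blk=29 s=1: MISS | VC []
  [1] addr=0x16 blk=5 s=1: MISS | VC [29]
  [2] addr=0x47 blk=17 s=1: MISS | VC [29, 5]
  [3] addr=0x77 blk=29 s=1: VC-HIT | VC [17, 5]
  [4] addr=0x76 blk=29 s=1: L1-HIT | VC [17, 5]
  [5] addr=0x74 blk=29 s=1: L1-HIT | VC [17, 5]
  [6] addr=0x17 blk=5 s=1: VC-HIT | VC [17, 29]
  [7] addr=0x1f blk=7 s=3: MISS | VC [17, 29]
  [8] addr=0x45 blk=17 s=1: VC-HIT | VC [5, 29]
  [9] addr=0x1f blk=7 s=3: L1-HIT | VC [5, 29]
  [10] addr=0x1d blk=7 s=3: L1-HIT | VC [5, 29]
  [11] addr=0x16 blk=5 s=1: VC-HIT | VC [17, 29]
  [12] addr=0x47 blk=17 s=1: VC-HIT | VC [5, 29]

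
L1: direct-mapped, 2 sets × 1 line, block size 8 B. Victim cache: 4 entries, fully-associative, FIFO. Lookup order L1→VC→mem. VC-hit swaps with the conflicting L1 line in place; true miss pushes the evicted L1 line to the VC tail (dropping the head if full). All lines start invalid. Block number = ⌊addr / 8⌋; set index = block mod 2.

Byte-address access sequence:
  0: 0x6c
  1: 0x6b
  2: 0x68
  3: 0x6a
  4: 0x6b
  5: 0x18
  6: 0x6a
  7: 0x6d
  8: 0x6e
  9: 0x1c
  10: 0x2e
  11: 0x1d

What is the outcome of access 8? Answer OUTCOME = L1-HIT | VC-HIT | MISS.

OUTCOME = L1-HIT

#0 0x6c→b13/s1 MISS; vc=[]
#1 0x6b→b13/s1 L1-HIT; vc=[]
#2 0x68→b13/s1 L1-HIT; vc=[]
#3 0x6a→b13/s1 L1-HIT; vc=[]
#4 0x6b→b13/s1 L1-HIT; vc=[]
#5 0x18→b3/s1 MISS; vc=[13]
#6 0x6a→b13/s1 VC-HIT; vc=[3]
#7 0x6d→b13/s1 L1-HIT; vc=[3]
#8 0x6e→b13/s1 L1-HIT; vc=[3]
#9 0x1c→b3/s1 VC-HIT; vc=[13]
#10 0x2e→b5/s1 MISS; vc=[13,3]
#11 0x1d→b3/s1 VC-HIT; vc=[13,5]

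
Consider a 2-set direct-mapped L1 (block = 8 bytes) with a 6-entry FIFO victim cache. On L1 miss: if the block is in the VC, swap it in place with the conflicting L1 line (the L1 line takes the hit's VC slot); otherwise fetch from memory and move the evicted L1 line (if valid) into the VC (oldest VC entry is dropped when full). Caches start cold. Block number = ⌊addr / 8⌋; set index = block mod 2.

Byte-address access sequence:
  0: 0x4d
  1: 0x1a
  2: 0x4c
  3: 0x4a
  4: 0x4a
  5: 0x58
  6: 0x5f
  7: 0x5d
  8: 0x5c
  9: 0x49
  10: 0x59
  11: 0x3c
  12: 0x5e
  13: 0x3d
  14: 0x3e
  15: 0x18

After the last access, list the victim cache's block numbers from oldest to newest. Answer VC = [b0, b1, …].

VC = [7, 9, 11]

0: 0x4d (blk 9, set 1) → MISS  vc=[]
1: 0x1a (blk 3, set 1) → MISS  vc=[9]
2: 0x4c (blk 9, set 1) → VC-HIT  vc=[3]
3: 0x4a (blk 9, set 1) → L1-HIT  vc=[3]
4: 0x4a (blk 9, set 1) → L1-HIT  vc=[3]
5: 0x58 (blk 11, set 1) → MISS  vc=[3, 9]
6: 0x5f (blk 11, set 1) → L1-HIT  vc=[3, 9]
7: 0x5d (blk 11, set 1) → L1-HIT  vc=[3, 9]
8: 0x5c (blk 11, set 1) → L1-HIT  vc=[3, 9]
9: 0x49 (blk 9, set 1) → VC-HIT  vc=[3, 11]
10: 0x59 (blk 11, set 1) → VC-HIT  vc=[3, 9]
11: 0x3c (blk 7, set 1) → MISS  vc=[3, 9, 11]
12: 0x5e (blk 11, set 1) → VC-HIT  vc=[3, 9, 7]
13: 0x3d (blk 7, set 1) → VC-HIT  vc=[3, 9, 11]
14: 0x3e (blk 7, set 1) → L1-HIT  vc=[3, 9, 11]
15: 0x18 (blk 3, set 1) → VC-HIT  vc=[7, 9, 11]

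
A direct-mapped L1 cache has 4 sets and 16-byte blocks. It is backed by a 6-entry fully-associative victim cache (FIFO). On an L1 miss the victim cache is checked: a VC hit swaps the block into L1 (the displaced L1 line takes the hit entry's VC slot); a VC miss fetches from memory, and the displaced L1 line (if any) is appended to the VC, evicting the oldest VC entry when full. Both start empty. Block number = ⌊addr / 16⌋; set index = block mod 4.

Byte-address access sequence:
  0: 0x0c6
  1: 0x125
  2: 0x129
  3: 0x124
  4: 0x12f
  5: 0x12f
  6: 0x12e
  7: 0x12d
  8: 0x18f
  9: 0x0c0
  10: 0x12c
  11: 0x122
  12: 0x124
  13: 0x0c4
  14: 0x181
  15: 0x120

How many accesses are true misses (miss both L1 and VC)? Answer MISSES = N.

MISSES = 3

  [0] addr=0xc6 blk=12 s=0: MISS | VC []
  [1] addr=0x125 blk=18 s=2: MISS | VC []
  [2] addr=0x129 blk=18 s=2: L1-HIT | VC []
  [3] addr=0x124 blk=18 s=2: L1-HIT | VC []
  [4] addr=0x12f blk=18 s=2: L1-HIT | VC []
  [5] addr=0x12f blk=18 s=2: L1-HIT | VC []
  [6] addr=0x12e blk=18 s=2: L1-HIT | VC []
  [7] addr=0x12d blk=18 s=2: L1-HIT | VC []
  [8] addr=0x18f blk=24 s=0: MISS | VC [12]
  [9] addr=0xc0 blk=12 s=0: VC-HIT | VC [24]
  [10] addr=0x12c blk=18 s=2: L1-HIT | VC [24]
  [11] addr=0x122 blk=18 s=2: L1-HIT | VC [24]
  [12] addr=0x124 blk=18 s=2: L1-HIT | VC [24]
  [13] addr=0xc4 blk=12 s=0: L1-HIT | VC [24]
  [14] addr=0x181 blk=24 s=0: VC-HIT | VC [12]
  [15] addr=0x120 blk=18 s=2: L1-HIT | VC [12]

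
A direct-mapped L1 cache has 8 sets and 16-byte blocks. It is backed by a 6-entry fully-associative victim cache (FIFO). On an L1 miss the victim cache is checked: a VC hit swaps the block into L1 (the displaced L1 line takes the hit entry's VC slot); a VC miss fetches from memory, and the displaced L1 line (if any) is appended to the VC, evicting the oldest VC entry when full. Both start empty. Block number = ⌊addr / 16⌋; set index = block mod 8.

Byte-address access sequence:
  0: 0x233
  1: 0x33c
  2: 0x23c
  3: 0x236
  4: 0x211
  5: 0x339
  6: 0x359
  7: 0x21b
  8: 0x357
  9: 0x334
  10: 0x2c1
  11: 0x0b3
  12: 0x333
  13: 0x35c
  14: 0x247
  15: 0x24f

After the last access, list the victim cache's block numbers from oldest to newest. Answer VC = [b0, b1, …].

VC = [35, 11, 44]

#0 0x233→b35/s3 MISS; vc=[]
#1 0x33c→b51/s3 MISS; vc=[35]
#2 0x23c→b35/s3 VC-HIT; vc=[51]
#3 0x236→b35/s3 L1-HIT; vc=[51]
#4 0x211→b33/s1 MISS; vc=[51]
#5 0x339→b51/s3 VC-HIT; vc=[35]
#6 0x359→b53/s5 MISS; vc=[35]
#7 0x21b→b33/s1 L1-HIT; vc=[35]
#8 0x357→b53/s5 L1-HIT; vc=[35]
#9 0x334→b51/s3 L1-HIT; vc=[35]
#10 0x2c1→b44/s4 MISS; vc=[35]
#11 0xb3→b11/s3 MISS; vc=[35,51]
#12 0x333→b51/s3 VC-HIT; vc=[35,11]
#13 0x35c→b53/s5 L1-HIT; vc=[35,11]
#14 0x247→b36/s4 MISS; vc=[35,11,44]
#15 0x24f→b36/s4 L1-HIT; vc=[35,11,44]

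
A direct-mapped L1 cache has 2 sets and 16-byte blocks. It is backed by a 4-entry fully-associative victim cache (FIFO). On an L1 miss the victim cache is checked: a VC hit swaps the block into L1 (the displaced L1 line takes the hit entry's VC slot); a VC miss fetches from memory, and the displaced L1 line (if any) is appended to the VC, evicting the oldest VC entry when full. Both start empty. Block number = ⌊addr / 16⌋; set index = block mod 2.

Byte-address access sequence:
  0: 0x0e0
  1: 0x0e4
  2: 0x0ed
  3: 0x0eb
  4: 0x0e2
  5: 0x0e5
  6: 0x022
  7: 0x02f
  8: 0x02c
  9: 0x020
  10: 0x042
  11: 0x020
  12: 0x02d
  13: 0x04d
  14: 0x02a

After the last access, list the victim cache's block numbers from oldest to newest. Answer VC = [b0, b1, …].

VC = [14, 4]

#0 0xe0→b14/s0 MISS; vc=[]
#1 0xe4→b14/s0 L1-HIT; vc=[]
#2 0xed→b14/s0 L1-HIT; vc=[]
#3 0xeb→b14/s0 L1-HIT; vc=[]
#4 0xe2→b14/s0 L1-HIT; vc=[]
#5 0xe5→b14/s0 L1-HIT; vc=[]
#6 0x22→b2/s0 MISS; vc=[14]
#7 0x2f→b2/s0 L1-HIT; vc=[14]
#8 0x2c→b2/s0 L1-HIT; vc=[14]
#9 0x20→b2/s0 L1-HIT; vc=[14]
#10 0x42→b4/s0 MISS; vc=[14,2]
#11 0x20→b2/s0 VC-HIT; vc=[14,4]
#12 0x2d→b2/s0 L1-HIT; vc=[14,4]
#13 0x4d→b4/s0 VC-HIT; vc=[14,2]
#14 0x2a→b2/s0 VC-HIT; vc=[14,4]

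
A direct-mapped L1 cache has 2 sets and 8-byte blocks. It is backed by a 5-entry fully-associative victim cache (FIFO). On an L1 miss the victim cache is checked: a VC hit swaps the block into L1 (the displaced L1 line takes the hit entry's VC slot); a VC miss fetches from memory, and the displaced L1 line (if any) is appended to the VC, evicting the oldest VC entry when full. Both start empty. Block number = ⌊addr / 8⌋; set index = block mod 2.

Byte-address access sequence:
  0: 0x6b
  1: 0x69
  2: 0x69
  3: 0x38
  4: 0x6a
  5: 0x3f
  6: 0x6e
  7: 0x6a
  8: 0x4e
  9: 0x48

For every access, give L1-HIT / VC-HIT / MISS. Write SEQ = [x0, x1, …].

#0 0x6b→b13/s1 MISS; vc=[]
#1 0x69→b13/s1 L1-HIT; vc=[]
#2 0x69→b13/s1 L1-HIT; vc=[]
#3 0x38→b7/s1 MISS; vc=[13]
#4 0x6a→b13/s1 VC-HIT; vc=[7]
#5 0x3f→b7/s1 VC-HIT; vc=[13]
#6 0x6e→b13/s1 VC-HIT; vc=[7]
#7 0x6a→b13/s1 L1-HIT; vc=[7]
#8 0x4e→b9/s1 MISS; vc=[7,13]
#9 0x48→b9/s1 L1-HIT; vc=[7,13]

SEQ = [MISS, L1-HIT, L1-HIT, MISS, VC-HIT, VC-HIT, VC-HIT, L1-HIT, MISS, L1-HIT]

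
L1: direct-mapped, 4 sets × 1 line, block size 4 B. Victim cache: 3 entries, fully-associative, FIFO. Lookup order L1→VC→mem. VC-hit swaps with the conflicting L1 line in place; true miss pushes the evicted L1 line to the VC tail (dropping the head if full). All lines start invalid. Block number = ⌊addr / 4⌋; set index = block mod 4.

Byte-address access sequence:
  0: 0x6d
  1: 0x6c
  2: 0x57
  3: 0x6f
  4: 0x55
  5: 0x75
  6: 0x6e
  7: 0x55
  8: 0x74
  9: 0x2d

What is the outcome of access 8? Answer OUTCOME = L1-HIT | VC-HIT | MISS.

OUTCOME = VC-HIT

#0 0x6d→b27/s3 MISS; vc=[]
#1 0x6c→b27/s3 L1-HIT; vc=[]
#2 0x57→b21/s1 MISS; vc=[]
#3 0x6f→b27/s3 L1-HIT; vc=[]
#4 0x55→b21/s1 L1-HIT; vc=[]
#5 0x75→b29/s1 MISS; vc=[21]
#6 0x6e→b27/s3 L1-HIT; vc=[21]
#7 0x55→b21/s1 VC-HIT; vc=[29]
#8 0x74→b29/s1 VC-HIT; vc=[21]
#9 0x2d→b11/s3 MISS; vc=[21,27]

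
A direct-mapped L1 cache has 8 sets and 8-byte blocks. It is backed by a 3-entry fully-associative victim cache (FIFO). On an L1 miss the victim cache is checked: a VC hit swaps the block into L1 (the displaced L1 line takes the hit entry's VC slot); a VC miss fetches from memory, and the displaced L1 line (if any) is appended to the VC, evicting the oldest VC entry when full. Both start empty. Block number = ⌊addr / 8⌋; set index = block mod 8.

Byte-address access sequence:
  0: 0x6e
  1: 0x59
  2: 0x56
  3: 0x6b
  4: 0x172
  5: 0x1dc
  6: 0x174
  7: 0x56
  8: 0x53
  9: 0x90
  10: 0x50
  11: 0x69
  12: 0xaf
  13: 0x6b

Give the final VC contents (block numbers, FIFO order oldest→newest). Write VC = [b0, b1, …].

0: 0x6e (blk 13, set 5) → MISS  vc=[]
1: 0x59 (blk 11, set 3) → MISS  vc=[]
2: 0x56 (blk 10, set 2) → MISS  vc=[]
3: 0x6b (blk 13, set 5) → L1-HIT  vc=[]
4: 0x172 (blk 46, set 6) → MISS  vc=[]
5: 0x1dc (blk 59, set 3) → MISS  vc=[11]
6: 0x174 (blk 46, set 6) → L1-HIT  vc=[11]
7: 0x56 (blk 10, set 2) → L1-HIT  vc=[11]
8: 0x53 (blk 10, set 2) → L1-HIT  vc=[11]
9: 0x90 (blk 18, set 2) → MISS  vc=[11, 10]
10: 0x50 (blk 10, set 2) → VC-HIT  vc=[11, 18]
11: 0x69 (blk 13, set 5) → L1-HIT  vc=[11, 18]
12: 0xaf (blk 21, set 5) → MISS  vc=[11, 18, 13]
13: 0x6b (blk 13, set 5) → VC-HIT  vc=[11, 18, 21]

VC = [11, 18, 21]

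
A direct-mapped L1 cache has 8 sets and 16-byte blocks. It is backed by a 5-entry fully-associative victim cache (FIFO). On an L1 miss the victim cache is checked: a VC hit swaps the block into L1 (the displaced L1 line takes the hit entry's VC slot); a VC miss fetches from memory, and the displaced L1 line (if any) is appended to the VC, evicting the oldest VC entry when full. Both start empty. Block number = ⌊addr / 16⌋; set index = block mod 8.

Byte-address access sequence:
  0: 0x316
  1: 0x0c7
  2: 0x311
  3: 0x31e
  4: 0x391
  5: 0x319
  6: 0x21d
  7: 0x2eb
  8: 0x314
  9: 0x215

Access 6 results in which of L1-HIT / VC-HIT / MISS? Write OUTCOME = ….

  [0] addr=0x316 blk=49 s=1: MISS | VC []
  [1] addr=0xc7 blk=12 s=4: MISS | VC []
  [2] addr=0x311 blk=49 s=1: L1-HIT | VC []
  [3] addr=0x31e blk=49 s=1: L1-HIT | VC []
  [4] addr=0x391 blk=57 s=1: MISS | VC [49]
  [5] addr=0x319 blk=49 s=1: VC-HIT | VC [57]
  [6] addr=0x21d blk=33 s=1: MISS | VC [57, 49]
  [7] addr=0x2eb blk=46 s=6: MISS | VC [57, 49]
  [8] addr=0x314 blk=49 s=1: VC-HIT | VC [57, 33]
  [9] addr=0x215 blk=33 s=1: VC-HIT | VC [57, 49]

OUTCOME = MISS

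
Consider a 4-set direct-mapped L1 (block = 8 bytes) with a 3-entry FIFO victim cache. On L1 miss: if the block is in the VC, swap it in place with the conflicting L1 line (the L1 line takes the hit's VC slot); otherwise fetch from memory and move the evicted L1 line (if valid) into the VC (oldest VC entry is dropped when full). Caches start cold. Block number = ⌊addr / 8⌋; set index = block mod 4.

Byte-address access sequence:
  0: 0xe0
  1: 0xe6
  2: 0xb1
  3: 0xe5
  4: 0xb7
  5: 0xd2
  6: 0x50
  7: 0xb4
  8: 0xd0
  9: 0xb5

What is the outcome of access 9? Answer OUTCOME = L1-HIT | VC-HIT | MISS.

OUTCOME = VC-HIT

0: 0xe0 (blk 28, set 0) → MISS  vc=[]
1: 0xe6 (blk 28, set 0) → L1-HIT  vc=[]
2: 0xb1 (blk 22, set 2) → MISS  vc=[]
3: 0xe5 (blk 28, set 0) → L1-HIT  vc=[]
4: 0xb7 (blk 22, set 2) → L1-HIT  vc=[]
5: 0xd2 (blk 26, set 2) → MISS  vc=[22]
6: 0x50 (blk 10, set 2) → MISS  vc=[22, 26]
7: 0xb4 (blk 22, set 2) → VC-HIT  vc=[10, 26]
8: 0xd0 (blk 26, set 2) → VC-HIT  vc=[10, 22]
9: 0xb5 (blk 22, set 2) → VC-HIT  vc=[10, 26]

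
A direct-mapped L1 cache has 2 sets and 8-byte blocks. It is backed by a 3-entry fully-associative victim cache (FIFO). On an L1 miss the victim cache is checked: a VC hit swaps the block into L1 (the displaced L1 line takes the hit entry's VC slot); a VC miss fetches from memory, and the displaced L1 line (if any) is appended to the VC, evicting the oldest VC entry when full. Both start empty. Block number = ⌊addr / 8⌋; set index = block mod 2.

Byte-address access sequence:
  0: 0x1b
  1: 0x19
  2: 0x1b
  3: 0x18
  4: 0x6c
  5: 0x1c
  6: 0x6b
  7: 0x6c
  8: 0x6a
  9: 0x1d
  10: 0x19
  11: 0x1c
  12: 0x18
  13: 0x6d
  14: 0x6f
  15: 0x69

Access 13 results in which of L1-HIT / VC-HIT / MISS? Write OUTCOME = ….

OUTCOME = VC-HIT

  [0] addr=0x1b blk=3 s=1: MISS | VC []
  [1] addr=0x19 blk=3 s=1: L1-HIT | VC []
  [2] addr=0x1b blk=3 s=1: L1-HIT | VC []
  [3] addr=0x18 blk=3 s=1: L1-HIT | VC []
  [4] addr=0x6c blk=13 s=1: MISS | VC [3]
  [5] addr=0x1c blk=3 s=1: VC-HIT | VC [13]
  [6] addr=0x6b blk=13 s=1: VC-HIT | VC [3]
  [7] addr=0x6c blk=13 s=1: L1-HIT | VC [3]
  [8] addr=0x6a blk=13 s=1: L1-HIT | VC [3]
  [9] addr=0x1d blk=3 s=1: VC-HIT | VC [13]
  [10] addr=0x19 blk=3 s=1: L1-HIT | VC [13]
  [11] addr=0x1c blk=3 s=1: L1-HIT | VC [13]
  [12] addr=0x18 blk=3 s=1: L1-HIT | VC [13]
  [13] addr=0x6d blk=13 s=1: VC-HIT | VC [3]
  [14] addr=0x6f blk=13 s=1: L1-HIT | VC [3]
  [15] addr=0x69 blk=13 s=1: L1-HIT | VC [3]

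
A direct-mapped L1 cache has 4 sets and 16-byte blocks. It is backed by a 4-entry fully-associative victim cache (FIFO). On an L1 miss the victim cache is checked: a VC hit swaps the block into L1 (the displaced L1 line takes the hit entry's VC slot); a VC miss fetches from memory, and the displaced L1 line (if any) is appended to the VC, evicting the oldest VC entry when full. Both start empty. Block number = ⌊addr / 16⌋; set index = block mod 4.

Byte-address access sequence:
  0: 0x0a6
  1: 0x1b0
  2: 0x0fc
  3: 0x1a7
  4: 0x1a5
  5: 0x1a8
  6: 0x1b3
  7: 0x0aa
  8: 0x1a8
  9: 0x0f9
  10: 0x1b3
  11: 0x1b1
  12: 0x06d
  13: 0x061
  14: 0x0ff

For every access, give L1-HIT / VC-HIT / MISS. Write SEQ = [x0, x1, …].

SEQ = [MISS, MISS, MISS, MISS, L1-HIT, L1-HIT, VC-HIT, VC-HIT, VC-HIT, VC-HIT, VC-HIT, L1-HIT, MISS, L1-HIT, VC-HIT]

#0 0xa6→b10/s2 MISS; vc=[]
#1 0x1b0→b27/s3 MISS; vc=[]
#2 0xfc→b15/s3 MISS; vc=[27]
#3 0x1a7→b26/s2 MISS; vc=[27,10]
#4 0x1a5→b26/s2 L1-HIT; vc=[27,10]
#5 0x1a8→b26/s2 L1-HIT; vc=[27,10]
#6 0x1b3→b27/s3 VC-HIT; vc=[15,10]
#7 0xaa→b10/s2 VC-HIT; vc=[15,26]
#8 0x1a8→b26/s2 VC-HIT; vc=[15,10]
#9 0xf9→b15/s3 VC-HIT; vc=[27,10]
#10 0x1b3→b27/s3 VC-HIT; vc=[15,10]
#11 0x1b1→b27/s3 L1-HIT; vc=[15,10]
#12 0x6d→b6/s2 MISS; vc=[15,10,26]
#13 0x61→b6/s2 L1-HIT; vc=[15,10,26]
#14 0xff→b15/s3 VC-HIT; vc=[27,10,26]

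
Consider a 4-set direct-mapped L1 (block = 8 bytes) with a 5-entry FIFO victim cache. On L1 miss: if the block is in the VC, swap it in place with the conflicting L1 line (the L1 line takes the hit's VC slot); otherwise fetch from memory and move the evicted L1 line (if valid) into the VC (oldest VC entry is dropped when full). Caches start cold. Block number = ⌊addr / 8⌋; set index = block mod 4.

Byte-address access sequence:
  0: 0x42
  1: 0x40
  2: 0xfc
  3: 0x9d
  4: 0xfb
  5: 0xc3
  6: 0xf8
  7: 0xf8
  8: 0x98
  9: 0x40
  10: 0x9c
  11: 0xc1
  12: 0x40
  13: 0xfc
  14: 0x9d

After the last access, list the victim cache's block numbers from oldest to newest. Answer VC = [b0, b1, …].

0: 0x42 (blk 8, set 0) → MISS  vc=[]
1: 0x40 (blk 8, set 0) → L1-HIT  vc=[]
2: 0xfc (blk 31, set 3) → MISS  vc=[]
3: 0x9d (blk 19, set 3) → MISS  vc=[31]
4: 0xfb (blk 31, set 3) → VC-HIT  vc=[19]
5: 0xc3 (blk 24, set 0) → MISS  vc=[19, 8]
6: 0xf8 (blk 31, set 3) → L1-HIT  vc=[19, 8]
7: 0xf8 (blk 31, set 3) → L1-HIT  vc=[19, 8]
8: 0x98 (blk 19, set 3) → VC-HIT  vc=[31, 8]
9: 0x40 (blk 8, set 0) → VC-HIT  vc=[31, 24]
10: 0x9c (blk 19, set 3) → L1-HIT  vc=[31, 24]
11: 0xc1 (blk 24, set 0) → VC-HIT  vc=[31, 8]
12: 0x40 (blk 8, set 0) → VC-HIT  vc=[31, 24]
13: 0xfc (blk 31, set 3) → VC-HIT  vc=[19, 24]
14: 0x9d (blk 19, set 3) → VC-HIT  vc=[31, 24]

VC = [31, 24]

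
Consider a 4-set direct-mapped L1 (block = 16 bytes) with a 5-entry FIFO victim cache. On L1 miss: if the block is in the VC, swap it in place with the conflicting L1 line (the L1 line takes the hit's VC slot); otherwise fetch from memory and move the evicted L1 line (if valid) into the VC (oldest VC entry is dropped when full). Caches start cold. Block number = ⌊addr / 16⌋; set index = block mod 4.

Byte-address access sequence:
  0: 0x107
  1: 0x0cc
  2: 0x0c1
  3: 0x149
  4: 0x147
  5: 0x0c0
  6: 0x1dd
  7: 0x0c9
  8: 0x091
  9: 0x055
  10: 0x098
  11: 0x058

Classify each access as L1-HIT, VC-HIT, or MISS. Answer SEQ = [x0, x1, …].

SEQ = [MISS, MISS, L1-HIT, MISS, L1-HIT, VC-HIT, MISS, L1-HIT, MISS, MISS, VC-HIT, VC-HIT]

  [0] addr=0x107 blk=16 s=0: MISS | VC []
  [1] addr=0xcc blk=12 s=0: MISS | VC [16]
  [2] addr=0xc1 blk=12 s=0: L1-HIT | VC [16]
  [3] addr=0x149 blk=20 s=0: MISS | VC [16, 12]
  [4] addr=0x147 blk=20 s=0: L1-HIT | VC [16, 12]
  [5] addr=0xc0 blk=12 s=0: VC-HIT | VC [16, 20]
  [6] addr=0x1dd blk=29 s=1: MISS | VC [16, 20]
  [7] addr=0xc9 blk=12 s=0: L1-HIT | VC [16, 20]
  [8] addr=0x91 blk=9 s=1: MISS | VC [16, 20, 29]
  [9] addr=0x55 blk=5 s=1: MISS | VC [16, 20, 29, 9]
  [10] addr=0x98 blk=9 s=1: VC-HIT | VC [16, 20, 29, 5]
  [11] addr=0x58 blk=5 s=1: VC-HIT | VC [16, 20, 29, 9]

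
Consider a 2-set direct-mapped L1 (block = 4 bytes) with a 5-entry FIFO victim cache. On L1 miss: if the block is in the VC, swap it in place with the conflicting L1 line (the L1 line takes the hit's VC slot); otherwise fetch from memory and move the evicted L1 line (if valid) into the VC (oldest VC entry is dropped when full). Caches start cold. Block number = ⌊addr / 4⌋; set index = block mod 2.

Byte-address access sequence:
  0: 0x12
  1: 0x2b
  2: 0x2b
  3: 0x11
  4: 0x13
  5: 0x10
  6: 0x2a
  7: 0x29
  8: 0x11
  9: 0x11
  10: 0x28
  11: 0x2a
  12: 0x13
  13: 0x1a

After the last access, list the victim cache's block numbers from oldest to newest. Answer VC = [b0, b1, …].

VC = [10, 4]

#0 0x12→b4/s0 MISS; vc=[]
#1 0x2b→b10/s0 MISS; vc=[4]
#2 0x2b→b10/s0 L1-HIT; vc=[4]
#3 0x11→b4/s0 VC-HIT; vc=[10]
#4 0x13→b4/s0 L1-HIT; vc=[10]
#5 0x10→b4/s0 L1-HIT; vc=[10]
#6 0x2a→b10/s0 VC-HIT; vc=[4]
#7 0x29→b10/s0 L1-HIT; vc=[4]
#8 0x11→b4/s0 VC-HIT; vc=[10]
#9 0x11→b4/s0 L1-HIT; vc=[10]
#10 0x28→b10/s0 VC-HIT; vc=[4]
#11 0x2a→b10/s0 L1-HIT; vc=[4]
#12 0x13→b4/s0 VC-HIT; vc=[10]
#13 0x1a→b6/s0 MISS; vc=[10,4]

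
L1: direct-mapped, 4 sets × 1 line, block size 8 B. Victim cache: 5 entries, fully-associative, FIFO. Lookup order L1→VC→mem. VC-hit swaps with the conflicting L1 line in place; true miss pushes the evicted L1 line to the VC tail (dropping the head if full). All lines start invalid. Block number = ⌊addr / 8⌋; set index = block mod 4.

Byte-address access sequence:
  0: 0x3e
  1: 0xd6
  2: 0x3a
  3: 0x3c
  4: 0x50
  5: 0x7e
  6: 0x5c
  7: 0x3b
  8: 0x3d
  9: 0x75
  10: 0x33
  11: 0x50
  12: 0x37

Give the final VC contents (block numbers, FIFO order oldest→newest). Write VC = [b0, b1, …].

VC = [26, 11, 15, 10, 14]

#0 0x3e→b7/s3 MISS; vc=[]
#1 0xd6→b26/s2 MISS; vc=[]
#2 0x3a→b7/s3 L1-HIT; vc=[]
#3 0x3c→b7/s3 L1-HIT; vc=[]
#4 0x50→b10/s2 MISS; vc=[26]
#5 0x7e→b15/s3 MISS; vc=[26,7]
#6 0x5c→b11/s3 MISS; vc=[26,7,15]
#7 0x3b→b7/s3 VC-HIT; vc=[26,11,15]
#8 0x3d→b7/s3 L1-HIT; vc=[26,11,15]
#9 0x75→b14/s2 MISS; vc=[26,11,15,10]
#10 0x33→b6/s2 MISS; vc=[26,11,15,10,14]
#11 0x50→b10/s2 VC-HIT; vc=[26,11,15,6,14]
#12 0x37→b6/s2 VC-HIT; vc=[26,11,15,10,14]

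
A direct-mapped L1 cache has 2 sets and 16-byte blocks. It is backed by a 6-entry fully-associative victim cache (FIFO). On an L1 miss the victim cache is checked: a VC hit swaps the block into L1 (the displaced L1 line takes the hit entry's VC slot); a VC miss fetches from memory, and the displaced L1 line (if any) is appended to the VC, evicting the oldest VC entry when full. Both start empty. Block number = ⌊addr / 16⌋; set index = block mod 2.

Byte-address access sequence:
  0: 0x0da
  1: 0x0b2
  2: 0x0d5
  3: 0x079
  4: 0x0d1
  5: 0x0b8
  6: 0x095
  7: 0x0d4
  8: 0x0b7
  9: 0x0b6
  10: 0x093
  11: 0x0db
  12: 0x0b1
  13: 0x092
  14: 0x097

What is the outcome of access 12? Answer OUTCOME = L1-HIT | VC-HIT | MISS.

0: 0xda (blk 13, set 1) → MISS  vc=[]
1: 0xb2 (blk 11, set 1) → MISS  vc=[13]
2: 0xd5 (blk 13, set 1) → VC-HIT  vc=[11]
3: 0x79 (blk 7, set 1) → MISS  vc=[11, 13]
4: 0xd1 (blk 13, set 1) → VC-HIT  vc=[11, 7]
5: 0xb8 (blk 11, set 1) → VC-HIT  vc=[13, 7]
6: 0x95 (blk 9, set 1) → MISS  vc=[13, 7, 11]
7: 0xd4 (blk 13, set 1) → VC-HIT  vc=[9, 7, 11]
8: 0xb7 (blk 11, set 1) → VC-HIT  vc=[9, 7, 13]
9: 0xb6 (blk 11, set 1) → L1-HIT  vc=[9, 7, 13]
10: 0x93 (blk 9, set 1) → VC-HIT  vc=[11, 7, 13]
11: 0xdb (blk 13, set 1) → VC-HIT  vc=[11, 7, 9]
12: 0xb1 (blk 11, set 1) → VC-HIT  vc=[13, 7, 9]
13: 0x92 (blk 9, set 1) → VC-HIT  vc=[13, 7, 11]
14: 0x97 (blk 9, set 1) → L1-HIT  vc=[13, 7, 11]

OUTCOME = VC-HIT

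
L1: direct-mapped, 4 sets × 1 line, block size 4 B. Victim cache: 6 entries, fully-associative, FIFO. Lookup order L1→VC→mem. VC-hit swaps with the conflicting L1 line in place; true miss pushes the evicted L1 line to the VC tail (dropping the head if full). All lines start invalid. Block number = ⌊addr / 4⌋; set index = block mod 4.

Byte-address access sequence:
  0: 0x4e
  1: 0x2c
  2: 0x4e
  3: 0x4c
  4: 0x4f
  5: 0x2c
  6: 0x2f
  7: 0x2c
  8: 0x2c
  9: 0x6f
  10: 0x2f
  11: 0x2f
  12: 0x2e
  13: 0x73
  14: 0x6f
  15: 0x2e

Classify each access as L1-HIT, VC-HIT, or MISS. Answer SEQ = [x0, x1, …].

SEQ = [MISS, MISS, VC-HIT, L1-HIT, L1-HIT, VC-HIT, L1-HIT, L1-HIT, L1-HIT, MISS, VC-HIT, L1-HIT, L1-HIT, MISS, VC-HIT, VC-HIT]

0: 0x4e (blk 19, set 3) → MISS  vc=[]
1: 0x2c (blk 11, set 3) → MISS  vc=[19]
2: 0x4e (blk 19, set 3) → VC-HIT  vc=[11]
3: 0x4c (blk 19, set 3) → L1-HIT  vc=[11]
4: 0x4f (blk 19, set 3) → L1-HIT  vc=[11]
5: 0x2c (blk 11, set 3) → VC-HIT  vc=[19]
6: 0x2f (blk 11, set 3) → L1-HIT  vc=[19]
7: 0x2c (blk 11, set 3) → L1-HIT  vc=[19]
8: 0x2c (blk 11, set 3) → L1-HIT  vc=[19]
9: 0x6f (blk 27, set 3) → MISS  vc=[19, 11]
10: 0x2f (blk 11, set 3) → VC-HIT  vc=[19, 27]
11: 0x2f (blk 11, set 3) → L1-HIT  vc=[19, 27]
12: 0x2e (blk 11, set 3) → L1-HIT  vc=[19, 27]
13: 0x73 (blk 28, set 0) → MISS  vc=[19, 27]
14: 0x6f (blk 27, set 3) → VC-HIT  vc=[19, 11]
15: 0x2e (blk 11, set 3) → VC-HIT  vc=[19, 27]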